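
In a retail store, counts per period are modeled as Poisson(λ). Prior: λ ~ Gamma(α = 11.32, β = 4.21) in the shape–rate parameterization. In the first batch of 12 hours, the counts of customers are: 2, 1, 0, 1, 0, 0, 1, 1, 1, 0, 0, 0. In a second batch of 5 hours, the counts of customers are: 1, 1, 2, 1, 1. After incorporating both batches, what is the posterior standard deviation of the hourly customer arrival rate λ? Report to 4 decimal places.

0.2325

With a Gamma(shape α, rate β) prior, the Poisson likelihood is conjugate: the posterior is Gamma(α + ΣXᵢ, β + n).
Batch 1: sum of counts S = 7 over n = 12 hours.
After batch 1: Gamma(α+S, β+n) = Gamma(11.32+7, 4.21+12) = Gamma(18.32, 16.21).
Batch 2: sum of counts S = 6 over n = 5 hours.
After batch 2: Gamma(α+S, β+n) = Gamma(18.32+6, 16.21+5) = Gamma(24.32, 21.21).
SD = √α/β = √24.32/21.21 = 0.2325.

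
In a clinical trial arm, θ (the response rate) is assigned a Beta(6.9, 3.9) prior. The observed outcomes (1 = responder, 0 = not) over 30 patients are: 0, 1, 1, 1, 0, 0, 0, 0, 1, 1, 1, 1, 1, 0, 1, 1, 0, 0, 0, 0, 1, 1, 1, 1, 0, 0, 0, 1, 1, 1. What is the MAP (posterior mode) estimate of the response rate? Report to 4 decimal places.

The Beta prior is conjugate to a Binomial/Bernoulli likelihood; the update adds successes to α and failures to β.
Posterior: Beta(α+k, β+n−k) = Beta(6.9+17, 3.9+13) = Beta(23.9, 16.9).
Mode of Beta(a,b) for a,b>1 is (a−1)/(a+b−2) = 22.9/38.8 = 0.5902.

0.5902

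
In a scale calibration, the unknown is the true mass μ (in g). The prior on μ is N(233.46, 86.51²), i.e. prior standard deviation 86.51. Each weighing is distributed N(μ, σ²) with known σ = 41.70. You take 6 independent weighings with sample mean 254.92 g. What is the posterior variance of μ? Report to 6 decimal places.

For Normal data with known variance σ², a Normal(μ₀, σ₀²) prior on μ is conjugate. Posterior precision = 1/σ₀² + n/σ²; posterior mean is the precision-weighted average of μ₀ and x̄.
σ₀² = 86.51² = 7483.9801, σ² = 41.70² = 1738.89; σ² + n·σ₀² = 1738.89 + 6·7483.9801 = 46642.7706.
Posterior precision = 1/σ₀² + n/σ² = 1/7483.9801 + 6/1738.89 = (σ² + n·σ₀²)/(σ₀²σ²) = 46642.7706/(7483.9801·1738.89); posterior variance σₙ² = σ₀²σ²/(σ² + n·σ₀²) = 7483.9801·1738.89/46642.7706 = 279.010402.

279.010402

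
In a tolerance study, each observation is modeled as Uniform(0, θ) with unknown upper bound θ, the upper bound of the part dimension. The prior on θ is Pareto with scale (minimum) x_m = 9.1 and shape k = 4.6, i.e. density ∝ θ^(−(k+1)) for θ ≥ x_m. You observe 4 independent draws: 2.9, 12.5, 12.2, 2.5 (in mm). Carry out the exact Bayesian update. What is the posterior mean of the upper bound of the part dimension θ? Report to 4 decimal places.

A Pareto(scale x_m, shape k) prior on the upper bound θ of Uniform(0, θ) is conjugate: posterior is Pareto(max(x_m, max xᵢ), k + n).
Sample maximum = 12.5; prior scale x_m = 9.1 → posterior scale = max = 12.5.
Posterior shape = 4.6 + 4 = 8.6.
E[θ|data] = k·x_m/(k−1) = 8.6·12.5/7.6 = 14.1447.

14.1447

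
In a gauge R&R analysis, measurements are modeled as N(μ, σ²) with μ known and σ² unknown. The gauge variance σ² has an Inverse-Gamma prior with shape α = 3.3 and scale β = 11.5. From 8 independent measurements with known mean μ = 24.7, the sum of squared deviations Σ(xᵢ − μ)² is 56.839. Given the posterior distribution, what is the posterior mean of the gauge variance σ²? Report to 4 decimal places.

With known mean μ and an Inverse-Gamma(α, β) prior on σ², the Normal likelihood is conjugate: posterior is Inv-Gamma(α + n/2, β + Σ(xᵢ−μ)²/2).
Posterior: Inv-Gamma(3.3 + 8/2, 11.5 + 56.839/2) = Inv-Gamma(7.30, 39.9195).
E[σ²|data] = β/(α−1) = 39.9195/6.30 = 6.3364.

6.3364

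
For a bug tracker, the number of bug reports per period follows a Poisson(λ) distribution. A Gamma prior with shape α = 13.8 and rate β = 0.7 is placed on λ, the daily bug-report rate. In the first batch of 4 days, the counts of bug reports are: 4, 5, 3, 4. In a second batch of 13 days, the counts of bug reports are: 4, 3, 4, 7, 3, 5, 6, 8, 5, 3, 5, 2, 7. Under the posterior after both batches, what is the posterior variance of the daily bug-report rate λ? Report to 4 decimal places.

With a Gamma(shape α, rate β) prior, the Poisson likelihood is conjugate: the posterior is Gamma(α + ΣXᵢ, β + n).
Batch 1: sum of counts S = 16 over n = 4 days.
After batch 1: Gamma(α+S, β+n) = Gamma(13.8+16, 0.7+4) = Gamma(29.8, 4.7).
Batch 2: sum of counts S = 62 over n = 13 days.
After batch 2: Gamma(α+S, β+n) = Gamma(29.8+62, 4.7+13) = Gamma(91.8, 17.7).
Var = α/β² = 91.8/17.7² = 0.2930.

0.2930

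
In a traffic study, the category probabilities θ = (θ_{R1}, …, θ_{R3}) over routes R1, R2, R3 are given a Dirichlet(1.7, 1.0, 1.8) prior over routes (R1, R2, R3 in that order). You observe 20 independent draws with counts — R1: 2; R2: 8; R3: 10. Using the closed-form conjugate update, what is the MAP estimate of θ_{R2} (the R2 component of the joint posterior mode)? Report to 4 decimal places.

0.3721

The Dirichlet prior is conjugate to the Multinomial likelihood: each posterior αⱼ = prior αⱼ + observed count nⱼ.
Posterior concentration: (3.7, 9.0, 11.8), total = 24.5.
Joint mode component: (α_{R2}−1)/(Σα−K) = 8.0/21.5 = 0.3721.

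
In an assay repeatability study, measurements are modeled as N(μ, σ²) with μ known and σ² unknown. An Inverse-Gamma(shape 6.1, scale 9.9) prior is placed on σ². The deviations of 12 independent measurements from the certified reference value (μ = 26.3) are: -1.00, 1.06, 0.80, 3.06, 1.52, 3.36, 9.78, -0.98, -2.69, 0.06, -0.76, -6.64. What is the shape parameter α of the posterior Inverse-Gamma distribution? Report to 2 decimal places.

12.10

With known mean μ and an Inverse-Gamma(α, β) prior on σ², the Normal likelihood is conjugate: posterior is Inv-Gamma(α + n/2, β + Σ(xᵢ−μ)²/2).
Σ(xᵢ−μ)² = (-1.00)² + (1.06)² + (0.80)² + (3.06)² + (1.52)² + (3.36)² + (9.78)² + (-0.98)² + (-2.69)² + (0.06)² + (-0.76)² + (-6.64)² = 174.2429.
Posterior: Inv-Gamma(6.1 + 12/2, 9.9 + 174.2429/2) = Inv-Gamma(12.10, 97.02145).
Posterior α = 12.10.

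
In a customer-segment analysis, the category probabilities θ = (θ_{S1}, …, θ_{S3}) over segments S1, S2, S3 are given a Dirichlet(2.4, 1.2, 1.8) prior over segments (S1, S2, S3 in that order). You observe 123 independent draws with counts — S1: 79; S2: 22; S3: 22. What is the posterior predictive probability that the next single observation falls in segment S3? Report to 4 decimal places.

0.1854

The Dirichlet prior is conjugate to the Multinomial likelihood: each posterior αⱼ = prior αⱼ + observed count nⱼ.
Posterior concentration: (81.4, 23.2, 23.8), total = 128.4.
P(next = S3 | data) = α_{S3}/Σα = 0.1854.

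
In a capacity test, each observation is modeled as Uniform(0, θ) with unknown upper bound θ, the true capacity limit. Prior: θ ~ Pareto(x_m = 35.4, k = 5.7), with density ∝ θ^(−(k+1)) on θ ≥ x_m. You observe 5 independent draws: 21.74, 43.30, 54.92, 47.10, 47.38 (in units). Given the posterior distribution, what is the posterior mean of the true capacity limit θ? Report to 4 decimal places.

60.5819

A Pareto(scale x_m, shape k) prior on the upper bound θ of Uniform(0, θ) is conjugate: posterior is Pareto(max(x_m, max xᵢ), k + n).
Sample maximum = 54.92; prior scale x_m = 35.4 → posterior scale = max = 54.92.
Posterior shape = 5.7 + 5 = 10.7.
E[θ|data] = k·x_m/(k−1) = 10.7·54.92/9.7 = 60.5819.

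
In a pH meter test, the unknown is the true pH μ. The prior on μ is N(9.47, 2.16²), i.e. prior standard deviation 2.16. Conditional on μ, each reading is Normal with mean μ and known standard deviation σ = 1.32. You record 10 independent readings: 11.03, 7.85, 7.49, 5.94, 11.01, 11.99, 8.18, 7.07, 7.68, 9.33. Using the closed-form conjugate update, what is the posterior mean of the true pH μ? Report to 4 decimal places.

For Normal data with known variance σ², a Normal(μ₀, σ₀²) prior on μ is conjugate. Posterior precision = 1/σ₀² + n/σ²; posterior mean is the precision-weighted average of μ₀ and x̄.
Σxᵢ = 11.03 + 7.85 + 7.49 + 5.94 + 11.01 + 11.99 + 8.18 + 7.07 + 7.68 + 9.33 = 87.57, so n·x̄ = 87.57.
σ₀² = 2.16² = 4.6656, σ² = 1.32² = 1.7424; σ² + n·σ₀² = 1.7424 + 10·4.6656 = 48.3984.
Posterior mean = (μ₀/σ₀² + n·x̄/σ²)/(1/σ₀² + n/σ²) = (σ²·μ₀ + σ₀²·n·x̄)/(σ² + n·σ₀²) = (1.7424·9.47 + 4.6656·87.57)/48.3984 = 425.06712/48.3984 = 8.7827.

8.7827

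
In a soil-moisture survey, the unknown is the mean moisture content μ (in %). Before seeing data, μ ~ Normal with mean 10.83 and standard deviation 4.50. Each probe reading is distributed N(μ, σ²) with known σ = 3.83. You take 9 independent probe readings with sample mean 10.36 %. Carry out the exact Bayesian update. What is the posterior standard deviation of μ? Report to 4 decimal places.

For Normal data with known variance σ², a Normal(μ₀, σ₀²) prior on μ is conjugate. Posterior precision = 1/σ₀² + n/σ²; posterior mean is the precision-weighted average of μ₀ and x̄.
σ₀² = 4.50² = 20.25, σ² = 3.83² = 14.6689; σ² + n·σ₀² = 14.6689 + 9·20.25 = 196.9189.
Posterior precision = 1/σ₀² + n/σ² = 1/20.25 + 9/14.6689 = (σ² + n·σ₀²)/(σ₀²σ²) = 196.9189/(20.25·14.6689); posterior variance σₙ² = σ₀²σ²/(σ² + n·σ₀²) = 20.25·14.6689/196.9189 = 1.508465.
Posterior SD = √σₙ² = √(20.25·14.6689/196.9189) = 1.2282.

1.2282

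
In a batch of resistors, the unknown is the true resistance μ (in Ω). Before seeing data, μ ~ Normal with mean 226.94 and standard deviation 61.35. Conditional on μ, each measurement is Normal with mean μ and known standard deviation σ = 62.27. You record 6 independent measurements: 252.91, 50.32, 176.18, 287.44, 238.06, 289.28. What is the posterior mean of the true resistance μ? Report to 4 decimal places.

217.3457

For Normal data with known variance σ², a Normal(μ₀, σ₀²) prior on μ is conjugate. Posterior precision = 1/σ₀² + n/σ²; posterior mean is the precision-weighted average of μ₀ and x̄.
Σxᵢ = 252.91 + 50.32 + 176.18 + 287.44 + 238.06 + 289.28 = 1294.19, so n·x̄ = 1294.19.
σ₀² = 61.35² = 3763.8225, σ² = 62.27² = 3877.5529; σ² + n·σ₀² = 3877.5529 + 6·3763.8225 = 26460.4879.
Posterior mean = (μ₀/σ₀² + n·x̄/σ²)/(1/σ₀² + n/σ²) = (σ²·μ₀ + σ₀²·n·x̄)/(σ² + n·σ₀²) = (3877.5529·226.94 + 3763.8225·1294.19)/26460.4879 = 5751073.296401/26460.4879 = 217.3457.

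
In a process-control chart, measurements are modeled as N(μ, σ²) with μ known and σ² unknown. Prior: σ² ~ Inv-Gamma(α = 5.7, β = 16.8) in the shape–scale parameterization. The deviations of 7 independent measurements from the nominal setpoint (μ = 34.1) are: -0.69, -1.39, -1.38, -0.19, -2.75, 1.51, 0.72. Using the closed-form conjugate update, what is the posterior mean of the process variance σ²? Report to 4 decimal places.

With known mean μ and an Inverse-Gamma(α, β) prior on σ², the Normal likelihood is conjugate: posterior is Inv-Gamma(α + n/2, β + Σ(xᵢ−μ)²/2).
Σ(xᵢ−μ)² = (-0.69)² + (-1.39)² + (-1.38)² + (-0.19)² + (-2.75)² + (1.51)² + (0.72)² = 14.7097.
Posterior: Inv-Gamma(5.7 + 7/2, 16.8 + 14.7097/2) = Inv-Gamma(9.20, 24.15485).
E[σ²|data] = β/(α−1) = 24.15485/8.20 = 2.9457.

2.9457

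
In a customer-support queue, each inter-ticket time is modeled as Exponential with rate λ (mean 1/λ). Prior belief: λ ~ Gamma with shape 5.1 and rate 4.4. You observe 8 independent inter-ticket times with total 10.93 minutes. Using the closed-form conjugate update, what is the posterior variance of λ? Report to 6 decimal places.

0.055743

With a Gamma(shape α, rate β) prior on the exponential rate λ, the posterior after n observations with total T = Σxᵢ is Gamma(α+n, β+T).
Posterior: Gamma(5.1+8, 4.4+10.93) = Gamma(13.1, 15.33).
Var = α/β² = 0.055743.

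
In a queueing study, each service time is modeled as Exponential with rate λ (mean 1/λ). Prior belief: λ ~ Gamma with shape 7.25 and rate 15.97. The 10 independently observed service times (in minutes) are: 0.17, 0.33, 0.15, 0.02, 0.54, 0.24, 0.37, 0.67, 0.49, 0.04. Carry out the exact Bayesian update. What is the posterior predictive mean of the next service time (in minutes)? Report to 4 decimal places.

1.1686

With a Gamma(shape α, rate β) prior on the exponential rate λ, the posterior after n observations with total T = Σxᵢ is Gamma(α+n, β+T).
Sum of observations T = 3.02 minutes; n = 10.
Posterior: Gamma(7.25+10, 15.97+3.02) = Gamma(17.25, 18.99).
The predictive distribution for the next observation is Lomax; its mean is β/(α−1) = 18.99/16.25 = 1.1686.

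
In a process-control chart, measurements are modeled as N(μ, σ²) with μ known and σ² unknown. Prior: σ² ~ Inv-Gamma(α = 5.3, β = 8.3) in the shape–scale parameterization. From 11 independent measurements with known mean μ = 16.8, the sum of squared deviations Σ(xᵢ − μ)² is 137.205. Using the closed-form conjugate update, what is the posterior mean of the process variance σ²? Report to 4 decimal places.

With known mean μ and an Inverse-Gamma(α, β) prior on σ², the Normal likelihood is conjugate: posterior is Inv-Gamma(α + n/2, β + Σ(xᵢ−μ)²/2).
Posterior: Inv-Gamma(5.3 + 11/2, 8.3 + 137.205/2) = Inv-Gamma(10.80, 76.9025).
E[σ²|data] = β/(α−1) = 76.9025/9.80 = 7.8472.

7.8472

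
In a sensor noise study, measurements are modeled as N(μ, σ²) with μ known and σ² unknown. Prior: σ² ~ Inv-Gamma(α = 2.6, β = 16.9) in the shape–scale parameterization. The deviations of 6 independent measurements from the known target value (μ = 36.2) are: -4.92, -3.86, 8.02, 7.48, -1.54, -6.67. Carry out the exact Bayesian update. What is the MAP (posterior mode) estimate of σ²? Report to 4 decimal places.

18.1846

With known mean μ and an Inverse-Gamma(α, β) prior on σ², the Normal likelihood is conjugate: posterior is Inv-Gamma(α + n/2, β + Σ(xᵢ−μ)²/2).
Σ(xᵢ−μ)² = (-4.92)² + (-3.86)² + (8.02)² + (7.48)² + (-1.54)² + (-6.67)² = 206.2373.
Posterior: Inv-Gamma(2.6 + 6/2, 16.9 + 206.2373/2) = Inv-Gamma(5.60, 120.01865).
Mode = β/(α+1) = 120.01865/6.60 = 18.1846.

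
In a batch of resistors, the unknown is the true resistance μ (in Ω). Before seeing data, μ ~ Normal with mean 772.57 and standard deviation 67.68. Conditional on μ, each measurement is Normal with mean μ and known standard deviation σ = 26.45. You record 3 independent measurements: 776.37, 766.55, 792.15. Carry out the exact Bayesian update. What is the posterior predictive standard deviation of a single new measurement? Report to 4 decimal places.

For Normal data with known variance σ², a Normal(μ₀, σ₀²) prior on μ is conjugate. Posterior precision = 1/σ₀² + n/σ²; posterior mean is the precision-weighted average of μ₀ and x̄.
σ₀² = 67.68² = 4580.5824, σ² = 26.45² = 699.6025; σ² + n·σ₀² = 699.6025 + 3·4580.5824 = 14441.3497.
Posterior precision = 1/σ₀² + n/σ² = 1/4580.5824 + 3/699.6025 = (σ² + n·σ₀²)/(σ₀²σ²) = 14441.3497/(4580.5824·699.6025); posterior variance σₙ² = σ₀²σ²/(σ² + n·σ₀²) = 4580.5824·699.6025/14441.3497 = 221.903559.
Predictive variance for one new observation = σₙ² + σ² = 4580.5824·699.6025/14441.3497 + 699.6025 = σ²·(σ₀² + 14441.3497)/14441.3497 = 699.6025·19021.9321/14441.3497 = 921.506059; SD = √(699.6025·19021.9321/14441.3497) = 30.3563.

30.3563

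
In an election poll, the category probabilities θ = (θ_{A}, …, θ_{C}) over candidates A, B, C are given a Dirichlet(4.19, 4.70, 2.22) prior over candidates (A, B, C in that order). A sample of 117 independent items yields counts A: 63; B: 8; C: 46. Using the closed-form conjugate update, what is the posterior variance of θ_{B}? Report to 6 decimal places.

The Dirichlet prior is conjugate to the Multinomial likelihood: each posterior αⱼ = prior αⱼ + observed count nⱼ.
Posterior concentration: (67.19, 12.70, 48.22), total = 128.11.
Var[θ_j] = α_j(Σα−α_j)/((Σα)²(Σα+1)) = 12.70·115.41/(128.11²·129.11) = 0.000692.

0.000692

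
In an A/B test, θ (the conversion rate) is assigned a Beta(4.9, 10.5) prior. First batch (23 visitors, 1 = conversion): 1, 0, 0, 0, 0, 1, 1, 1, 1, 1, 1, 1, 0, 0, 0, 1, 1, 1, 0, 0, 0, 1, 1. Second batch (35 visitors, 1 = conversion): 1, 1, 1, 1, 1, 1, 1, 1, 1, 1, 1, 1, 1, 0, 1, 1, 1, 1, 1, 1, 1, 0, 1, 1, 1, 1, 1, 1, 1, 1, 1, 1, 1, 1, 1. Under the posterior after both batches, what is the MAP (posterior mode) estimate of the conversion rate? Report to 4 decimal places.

The Beta prior is conjugate to a Binomial/Bernoulli likelihood; the update adds successes to α and failures to β.
After batch 1: Beta(4.9+13, 10.5+10) = Beta(17.9, 20.5).
After batch 2: Beta(17.9+33, 20.5+2) = Beta(50.9, 22.5).
Mode of Beta(a,b) for a,b>1 is (a−1)/(a+b−2) = 49.9/71.4 = 0.6989.

0.6989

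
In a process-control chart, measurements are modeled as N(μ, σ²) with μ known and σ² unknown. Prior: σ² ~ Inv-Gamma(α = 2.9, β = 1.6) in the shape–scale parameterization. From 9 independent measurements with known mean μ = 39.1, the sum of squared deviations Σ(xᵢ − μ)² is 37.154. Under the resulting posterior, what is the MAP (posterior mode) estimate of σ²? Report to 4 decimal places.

2.4020

With known mean μ and an Inverse-Gamma(α, β) prior on σ², the Normal likelihood is conjugate: posterior is Inv-Gamma(α + n/2, β + Σ(xᵢ−μ)²/2).
Posterior: Inv-Gamma(2.9 + 9/2, 1.6 + 37.154/2) = Inv-Gamma(7.40, 20.1770).
Mode = β/(α+1) = 20.1770/8.40 = 2.4020.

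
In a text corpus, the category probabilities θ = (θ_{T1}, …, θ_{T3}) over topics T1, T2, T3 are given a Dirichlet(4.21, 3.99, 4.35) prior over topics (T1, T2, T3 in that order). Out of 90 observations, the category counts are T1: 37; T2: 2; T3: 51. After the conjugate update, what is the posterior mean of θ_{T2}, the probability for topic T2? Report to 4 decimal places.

The Dirichlet prior is conjugate to the Multinomial likelihood: each posterior αⱼ = prior αⱼ + observed count nⱼ.
Posterior concentration: (41.21, 5.99, 55.35), total = 102.55.
E[θ_{T2}|data] = α_{T2}/Σα = 5.99/102.55 = 0.0584.

0.0584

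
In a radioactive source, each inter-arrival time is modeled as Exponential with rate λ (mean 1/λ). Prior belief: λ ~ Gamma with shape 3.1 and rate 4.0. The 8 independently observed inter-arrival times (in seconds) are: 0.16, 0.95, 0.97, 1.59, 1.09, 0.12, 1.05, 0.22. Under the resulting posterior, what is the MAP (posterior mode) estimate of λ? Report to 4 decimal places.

With a Gamma(shape α, rate β) prior on the exponential rate λ, the posterior after n observations with total T = Σxᵢ is Gamma(α+n, β+T).
Sum of observations T = 6.15 seconds; n = 8.
Posterior: Gamma(3.1+8, 4.0+6.15) = Gamma(11.1, 10.15).
Mode = (α−1)/β = 0.9951.

0.9951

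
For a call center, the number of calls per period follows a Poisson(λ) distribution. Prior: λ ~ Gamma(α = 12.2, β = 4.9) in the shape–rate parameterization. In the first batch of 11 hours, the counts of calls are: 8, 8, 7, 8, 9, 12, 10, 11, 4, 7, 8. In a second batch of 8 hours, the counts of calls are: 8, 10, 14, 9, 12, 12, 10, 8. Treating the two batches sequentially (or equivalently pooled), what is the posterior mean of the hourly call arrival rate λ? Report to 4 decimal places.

With a Gamma(shape α, rate β) prior, the Poisson likelihood is conjugate: the posterior is Gamma(α + ΣXᵢ, β + n).
Batch 1: sum of counts S = 92 over n = 11 hours.
After batch 1: Gamma(α+S, β+n) = Gamma(12.2+92, 4.9+11) = Gamma(104.2, 15.9).
Batch 2: sum of counts S = 83 over n = 8 hours.
After batch 2: Gamma(α+S, β+n) = Gamma(104.2+83, 15.9+8) = Gamma(187.2, 23.9).
Posterior mean = α/β = 187.2/23.9 = 7.8326.

7.8326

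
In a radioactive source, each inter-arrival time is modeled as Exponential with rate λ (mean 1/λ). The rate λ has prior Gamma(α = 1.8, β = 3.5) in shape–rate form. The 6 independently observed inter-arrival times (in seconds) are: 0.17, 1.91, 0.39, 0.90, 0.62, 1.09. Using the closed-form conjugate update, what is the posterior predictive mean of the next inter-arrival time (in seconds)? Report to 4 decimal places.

1.2618

With a Gamma(shape α, rate β) prior on the exponential rate λ, the posterior after n observations with total T = Σxᵢ is Gamma(α+n, β+T).
Sum of observations T = 5.08 seconds; n = 6.
Posterior: Gamma(1.8+6, 3.5+5.08) = Gamma(7.8, 8.58).
The predictive distribution for the next observation is Lomax; its mean is β/(α−1) = 8.58/6.8 = 1.2618.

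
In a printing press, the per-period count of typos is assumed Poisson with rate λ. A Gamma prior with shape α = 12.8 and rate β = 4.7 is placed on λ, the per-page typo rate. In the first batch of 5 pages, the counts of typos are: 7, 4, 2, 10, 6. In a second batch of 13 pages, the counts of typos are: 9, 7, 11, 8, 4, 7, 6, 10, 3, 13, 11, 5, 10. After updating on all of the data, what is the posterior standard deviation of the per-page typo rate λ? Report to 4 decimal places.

With a Gamma(shape α, rate β) prior, the Poisson likelihood is conjugate: the posterior is Gamma(α + ΣXᵢ, β + n).
Batch 1: sum of counts S = 29 over n = 5 pages.
After batch 1: Gamma(α+S, β+n) = Gamma(12.8+29, 4.7+5) = Gamma(41.8, 9.7).
Batch 2: sum of counts S = 104 over n = 13 pages.
After batch 2: Gamma(α+S, β+n) = Gamma(41.8+104, 9.7+13) = Gamma(145.8, 22.7).
SD = √α/β = √145.8/22.7 = 0.5319.

0.5319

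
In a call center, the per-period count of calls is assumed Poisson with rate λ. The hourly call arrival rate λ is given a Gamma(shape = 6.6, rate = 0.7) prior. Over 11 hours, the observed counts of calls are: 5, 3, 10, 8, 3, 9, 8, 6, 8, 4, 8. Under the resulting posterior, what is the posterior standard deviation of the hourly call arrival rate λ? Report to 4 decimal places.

0.7577

With a Gamma(shape α, rate β) prior, the Poisson likelihood is conjugate: the posterior is Gamma(α + ΣXᵢ, β + n).
Sum of counts S = 72 over n = 11 hours.
Posterior: Gamma(α+S, β+n) = Gamma(6.6+72, 0.7+11) = Gamma(78.6, 11.7).
SD = √α/β = √78.6/11.7 = 0.7577.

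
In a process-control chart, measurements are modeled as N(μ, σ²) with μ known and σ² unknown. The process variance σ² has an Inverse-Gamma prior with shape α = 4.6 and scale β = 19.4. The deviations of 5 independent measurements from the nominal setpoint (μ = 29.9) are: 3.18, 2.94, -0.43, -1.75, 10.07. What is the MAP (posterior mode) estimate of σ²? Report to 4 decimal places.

10.0129

With known mean μ and an Inverse-Gamma(α, β) prior on σ², the Normal likelihood is conjugate: posterior is Inv-Gamma(α + n/2, β + Σ(xᵢ−μ)²/2).
Σ(xᵢ−μ)² = (3.18)² + (2.94)² + (-0.43)² + (-1.75)² + (10.07)² = 123.4083.
Posterior: Inv-Gamma(4.6 + 5/2, 19.4 + 123.4083/2) = Inv-Gamma(7.10, 81.10415).
Mode = β/(α+1) = 81.10415/8.10 = 10.0129.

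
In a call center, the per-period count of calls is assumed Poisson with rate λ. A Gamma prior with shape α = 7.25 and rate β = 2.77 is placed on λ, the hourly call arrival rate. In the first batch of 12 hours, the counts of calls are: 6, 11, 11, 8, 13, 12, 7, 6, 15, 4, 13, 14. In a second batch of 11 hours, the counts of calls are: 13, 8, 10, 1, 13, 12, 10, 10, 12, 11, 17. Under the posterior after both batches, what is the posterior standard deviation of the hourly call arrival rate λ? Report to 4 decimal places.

0.6065

With a Gamma(shape α, rate β) prior, the Poisson likelihood is conjugate: the posterior is Gamma(α + ΣXᵢ, β + n).
Batch 1: sum of counts S = 120 over n = 12 hours.
After batch 1: Gamma(α+S, β+n) = Gamma(7.25+120, 2.77+12) = Gamma(127.25, 14.77).
Batch 2: sum of counts S = 117 over n = 11 hours.
After batch 2: Gamma(α+S, β+n) = Gamma(127.25+117, 14.77+11) = Gamma(244.25, 25.77).
SD = √α/β = √244.25/25.77 = 0.6065.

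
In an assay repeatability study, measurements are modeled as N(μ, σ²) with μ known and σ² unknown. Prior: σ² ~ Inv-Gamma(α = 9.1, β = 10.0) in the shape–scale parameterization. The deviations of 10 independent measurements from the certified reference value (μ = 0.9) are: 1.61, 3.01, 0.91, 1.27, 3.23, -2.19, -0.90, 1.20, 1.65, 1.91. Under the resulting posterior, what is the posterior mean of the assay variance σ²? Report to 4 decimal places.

With known mean μ and an Inverse-Gamma(α, β) prior on σ², the Normal likelihood is conjugate: posterior is Inv-Gamma(α + n/2, β + Σ(xᵢ−μ)²/2).
Σ(xᵢ−μ)² = (1.61)² + (3.01)² + (0.91)² + (1.27)² + (3.23)² + (-2.19)² + (-0.90)² + (1.20)² + (1.65)² + (1.91)² = 37.9428.
Posterior: Inv-Gamma(9.1 + 10/2, 10.0 + 37.9428/2) = Inv-Gamma(14.10, 28.97140).
E[σ²|data] = β/(α−1) = 28.97140/13.10 = 2.2116.

2.2116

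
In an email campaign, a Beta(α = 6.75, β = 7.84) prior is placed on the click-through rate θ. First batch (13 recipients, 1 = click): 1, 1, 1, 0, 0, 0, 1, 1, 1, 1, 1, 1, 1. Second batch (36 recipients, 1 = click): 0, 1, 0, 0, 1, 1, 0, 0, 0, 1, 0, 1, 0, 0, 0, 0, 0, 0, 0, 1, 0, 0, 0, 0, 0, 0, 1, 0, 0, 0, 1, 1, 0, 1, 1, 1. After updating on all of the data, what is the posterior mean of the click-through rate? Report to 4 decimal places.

The Beta prior is conjugate to a Binomial/Bernoulli likelihood; the update adds successes to α and failures to β.
After batch 1: Beta(6.75+10, 7.84+3) = Beta(16.75, 10.84).
After batch 2: Beta(16.75+12, 10.84+24) = Beta(28.75, 34.84).
Posterior mean = α/(α+β) = 28.75/63.59 = 0.4521.

0.4521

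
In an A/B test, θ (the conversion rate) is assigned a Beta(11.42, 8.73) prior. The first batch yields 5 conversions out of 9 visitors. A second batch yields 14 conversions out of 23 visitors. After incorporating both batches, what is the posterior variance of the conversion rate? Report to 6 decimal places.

The Beta prior is conjugate to a Binomial/Bernoulli likelihood; the update adds successes to α and failures to β.
After batch 1: Beta(11.42+5, 8.73+4) = Beta(16.42, 12.73).
After batch 2: Beta(16.42+14, 12.73+9) = Beta(30.42, 21.73).
Var = αβ/((α+β)²(α+β+1)) = 30.42·21.73/(52.15²·53.15) = 0.004573.

0.004573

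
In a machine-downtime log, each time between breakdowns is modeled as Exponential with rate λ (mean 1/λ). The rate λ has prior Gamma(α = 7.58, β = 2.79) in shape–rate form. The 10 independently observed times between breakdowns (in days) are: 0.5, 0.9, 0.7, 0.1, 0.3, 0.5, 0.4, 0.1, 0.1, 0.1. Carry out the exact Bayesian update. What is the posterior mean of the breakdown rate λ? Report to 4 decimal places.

2.7088

With a Gamma(shape α, rate β) prior on the exponential rate λ, the posterior after n observations with total T = Σxᵢ is Gamma(α+n, β+T).
Sum of observations T = 3.7 days; n = 10.
Posterior: Gamma(7.58+10, 2.79+3.7) = Gamma(17.58, 6.49).
Posterior mean of λ = α/β = 17.58/6.49 = 2.7088.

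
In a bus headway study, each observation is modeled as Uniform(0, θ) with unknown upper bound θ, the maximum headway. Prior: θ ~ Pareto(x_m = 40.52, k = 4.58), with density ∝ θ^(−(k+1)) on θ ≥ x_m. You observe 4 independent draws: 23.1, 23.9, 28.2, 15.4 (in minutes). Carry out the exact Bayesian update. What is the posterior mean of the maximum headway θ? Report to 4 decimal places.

45.8656

A Pareto(scale x_m, shape k) prior on the upper bound θ of Uniform(0, θ) is conjugate: posterior is Pareto(max(x_m, max xᵢ), k + n).
Sample maximum = 28.2; prior scale x_m = 40.52 → posterior scale = max = 40.52.
Posterior shape = 4.58 + 4 = 8.58.
E[θ|data] = k·x_m/(k−1) = 8.58·40.52/7.58 = 45.8656.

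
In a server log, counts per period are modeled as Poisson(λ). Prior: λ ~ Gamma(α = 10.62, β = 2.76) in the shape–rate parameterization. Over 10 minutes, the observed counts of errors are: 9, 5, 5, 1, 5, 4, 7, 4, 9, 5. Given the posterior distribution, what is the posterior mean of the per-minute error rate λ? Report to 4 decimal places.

With a Gamma(shape α, rate β) prior, the Poisson likelihood is conjugate: the posterior is Gamma(α + ΣXᵢ, β + n).
Sum of counts S = 54 over n = 10 minutes.
Posterior: Gamma(α+S, β+n) = Gamma(10.62+54, 2.76+10) = Gamma(64.62, 12.76).
Posterior mean = α/β = 64.62/12.76 = 5.0643.

5.0643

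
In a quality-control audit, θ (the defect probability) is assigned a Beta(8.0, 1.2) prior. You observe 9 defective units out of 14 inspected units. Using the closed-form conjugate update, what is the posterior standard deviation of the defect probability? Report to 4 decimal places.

0.0900

The Beta prior is conjugate to a Binomial/Bernoulli likelihood; the update adds successes to α and failures to β.
Posterior: Beta(α+k, β+n−k) = Beta(8.0+9, 1.2+5) = Beta(17.0, 6.2).
Var = αβ/((α+β)²(α+β+1)) = 17.0·6.2/(23.2²·24.2) = 0.00809188; SD = √0.00809188 = 0.0900.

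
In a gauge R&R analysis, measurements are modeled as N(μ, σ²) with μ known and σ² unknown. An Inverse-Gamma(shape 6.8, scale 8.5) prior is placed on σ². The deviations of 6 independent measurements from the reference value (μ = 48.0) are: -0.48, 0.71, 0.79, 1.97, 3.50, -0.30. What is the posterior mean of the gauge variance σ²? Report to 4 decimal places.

With known mean μ and an Inverse-Gamma(α, β) prior on σ², the Normal likelihood is conjugate: posterior is Inv-Gamma(α + n/2, β + Σ(xᵢ−μ)²/2).
Σ(xᵢ−μ)² = (-0.48)² + (0.71)² + (0.79)² + (1.97)² + (3.50)² + (-0.30)² = 17.5795.
Posterior: Inv-Gamma(6.8 + 6/2, 8.5 + 17.5795/2) = Inv-Gamma(9.80, 17.28975).
E[σ²|data] = β/(α−1) = 17.28975/8.80 = 1.9647.

1.9647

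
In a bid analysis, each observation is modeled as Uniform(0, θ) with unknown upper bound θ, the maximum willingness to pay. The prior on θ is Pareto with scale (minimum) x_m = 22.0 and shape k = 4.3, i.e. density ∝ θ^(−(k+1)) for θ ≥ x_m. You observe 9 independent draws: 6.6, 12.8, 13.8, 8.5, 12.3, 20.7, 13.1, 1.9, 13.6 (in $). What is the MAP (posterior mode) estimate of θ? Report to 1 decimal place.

22.0

A Pareto(scale x_m, shape k) prior on the upper bound θ of Uniform(0, θ) is conjugate: posterior is Pareto(max(x_m, max xᵢ), k + n).
Sample maximum = 20.7; prior scale x_m = 22.0 → posterior scale = max = 22.0.
Posterior shape = 4.3 + 9 = 13.3.
The Pareto density is decreasing on [x_m, ∞), so the mode is x_m = 22.0.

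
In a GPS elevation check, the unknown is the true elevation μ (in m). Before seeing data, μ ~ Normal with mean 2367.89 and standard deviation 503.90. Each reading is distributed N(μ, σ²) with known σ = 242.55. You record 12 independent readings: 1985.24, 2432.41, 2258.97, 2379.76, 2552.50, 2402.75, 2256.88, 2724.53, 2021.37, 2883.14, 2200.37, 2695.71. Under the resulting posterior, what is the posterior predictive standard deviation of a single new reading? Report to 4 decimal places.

252.2701

For Normal data with known variance σ², a Normal(μ₀, σ₀²) prior on μ is conjugate. Posterior precision = 1/σ₀² + n/σ²; posterior mean is the precision-weighted average of μ₀ and x̄.
σ₀² = 503.90² = 253915.21, σ² = 242.55² = 58830.5025; σ² + n·σ₀² = 58830.5025 + 12·253915.21 = 3105813.0225.
Posterior precision = 1/σ₀² + n/σ² = 1/253915.21 + 12/58830.5025 = (σ² + n·σ₀²)/(σ₀²σ²) = 3105813.0225/(253915.21·58830.5025); posterior variance σₙ² = σ₀²σ²/(σ² + n·σ₀²) = 253915.21·58830.5025/3105813.0225 = 4809.677623.
Predictive variance for one new observation = σₙ² + σ² = 253915.21·58830.5025/3105813.0225 + 58830.5025 = σ²·(σ₀² + 3105813.0225)/3105813.0225 = 58830.5025·3359728.2325/3105813.0225 = 63640.180123; SD = √(58830.5025·3359728.2325/3105813.0225) = 252.2701.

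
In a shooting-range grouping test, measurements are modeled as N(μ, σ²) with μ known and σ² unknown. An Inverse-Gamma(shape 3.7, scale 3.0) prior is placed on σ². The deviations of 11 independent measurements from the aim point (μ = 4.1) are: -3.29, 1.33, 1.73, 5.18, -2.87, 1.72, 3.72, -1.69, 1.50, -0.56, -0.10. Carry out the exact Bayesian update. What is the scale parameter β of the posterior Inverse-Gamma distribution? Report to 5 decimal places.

39.44085

With known mean μ and an Inverse-Gamma(α, β) prior on σ², the Normal likelihood is conjugate: posterior is Inv-Gamma(α + n/2, β + Σ(xᵢ−μ)²/2).
Σ(xᵢ−μ)² = (-3.29)² + (1.33)² + (1.73)² + (5.18)² + (-2.87)² + (1.72)² + (3.72)² + (-1.69)² + (1.50)² + (-0.56)² + (-0.10)² = 72.8817.
Posterior: Inv-Gamma(3.7 + 11/2, 3.0 + 72.8817/2) = Inv-Gamma(9.20, 39.44085).
Posterior β = 39.44085.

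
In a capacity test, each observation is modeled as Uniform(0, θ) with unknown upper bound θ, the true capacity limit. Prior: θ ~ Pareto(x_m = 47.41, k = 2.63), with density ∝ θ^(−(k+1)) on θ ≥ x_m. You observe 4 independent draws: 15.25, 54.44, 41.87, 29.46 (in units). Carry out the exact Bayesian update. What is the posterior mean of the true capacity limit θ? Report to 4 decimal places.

64.1096

A Pareto(scale x_m, shape k) prior on the upper bound θ of Uniform(0, θ) is conjugate: posterior is Pareto(max(x_m, max xᵢ), k + n).
Sample maximum = 54.44; prior scale x_m = 47.41 → posterior scale = max = 54.44.
Posterior shape = 2.63 + 4 = 6.63.
E[θ|data] = k·x_m/(k−1) = 6.63·54.44/5.63 = 64.1096.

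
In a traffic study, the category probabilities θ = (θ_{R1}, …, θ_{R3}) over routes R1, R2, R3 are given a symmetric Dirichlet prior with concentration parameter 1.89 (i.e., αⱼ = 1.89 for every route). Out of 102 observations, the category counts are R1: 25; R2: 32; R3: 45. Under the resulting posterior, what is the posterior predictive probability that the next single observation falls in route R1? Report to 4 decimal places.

The Dirichlet prior is conjugate to the Multinomial likelihood: each posterior αⱼ = prior αⱼ + observed count nⱼ.
Posterior concentration: (26.89, 33.89, 46.89), total = 107.67.
P(next = R1 | data) = α_{R1}/Σα = 0.2497.

0.2497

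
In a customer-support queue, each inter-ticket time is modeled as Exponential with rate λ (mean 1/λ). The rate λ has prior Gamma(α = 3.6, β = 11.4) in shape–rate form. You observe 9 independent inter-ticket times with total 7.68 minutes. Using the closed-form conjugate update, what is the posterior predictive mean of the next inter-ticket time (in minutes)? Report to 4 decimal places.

With a Gamma(shape α, rate β) prior on the exponential rate λ, the posterior after n observations with total T = Σxᵢ is Gamma(α+n, β+T).
Posterior: Gamma(3.6+9, 11.4+7.68) = Gamma(12.6, 19.08).
The predictive distribution for the next observation is Lomax; its mean is β/(α−1) = 19.08/11.6 = 1.6448.

1.6448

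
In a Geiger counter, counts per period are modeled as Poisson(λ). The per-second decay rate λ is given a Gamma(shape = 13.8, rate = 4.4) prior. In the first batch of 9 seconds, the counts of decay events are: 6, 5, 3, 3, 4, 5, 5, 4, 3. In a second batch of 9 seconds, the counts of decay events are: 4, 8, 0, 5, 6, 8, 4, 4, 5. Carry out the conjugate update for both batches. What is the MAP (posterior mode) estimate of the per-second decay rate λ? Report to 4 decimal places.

With a Gamma(shape α, rate β) prior, the Poisson likelihood is conjugate: the posterior is Gamma(α + ΣXᵢ, β + n).
Batch 1: sum of counts S = 38 over n = 9 seconds.
After batch 1: Gamma(α+S, β+n) = Gamma(13.8+38, 4.4+9) = Gamma(51.8, 13.4).
Batch 2: sum of counts S = 44 over n = 9 seconds.
After batch 2: Gamma(α+S, β+n) = Gamma(51.8+44, 13.4+9) = Gamma(95.8, 22.4).
Mode of Gamma(α,β) for α≥1 is (α−1)/β = 94.8/22.4 = 4.2321.

4.2321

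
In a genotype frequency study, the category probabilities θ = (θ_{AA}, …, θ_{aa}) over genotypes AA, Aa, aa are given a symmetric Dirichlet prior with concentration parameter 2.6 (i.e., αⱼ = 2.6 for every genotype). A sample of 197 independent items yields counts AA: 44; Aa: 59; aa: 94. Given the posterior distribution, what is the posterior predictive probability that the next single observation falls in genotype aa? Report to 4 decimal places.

0.4717

The Dirichlet prior is conjugate to the Multinomial likelihood: each posterior αⱼ = prior αⱼ + observed count nⱼ.
Posterior concentration: (46.6, 61.6, 96.6), total = 204.8.
P(next = aa | data) = α_{aa}/Σα = 0.4717.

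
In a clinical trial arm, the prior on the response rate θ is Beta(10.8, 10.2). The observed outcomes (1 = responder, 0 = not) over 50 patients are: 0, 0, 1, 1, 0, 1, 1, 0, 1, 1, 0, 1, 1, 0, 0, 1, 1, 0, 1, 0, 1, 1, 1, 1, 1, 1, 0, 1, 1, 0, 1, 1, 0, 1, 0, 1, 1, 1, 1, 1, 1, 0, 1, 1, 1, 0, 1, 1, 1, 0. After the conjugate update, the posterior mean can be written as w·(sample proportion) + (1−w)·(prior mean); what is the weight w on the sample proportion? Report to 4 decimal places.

0.7042

The Beta prior is conjugate to a Binomial/Bernoulli likelihood; the update adds successes to α and failures to β.
Posterior mean = (α₀+k)/(α₀+β₀+n) = [n/(α₀+β₀+n)]·(k/n) + [(α₀+β₀)/(α₀+β₀+n)]·α₀/(α₀+β₀), so only n and the prior enter the weight.
The weight on the data is w = n/(α₀+β₀+n) = 50/(10.8+10.2+50) = 50/71.0 = 0.7042.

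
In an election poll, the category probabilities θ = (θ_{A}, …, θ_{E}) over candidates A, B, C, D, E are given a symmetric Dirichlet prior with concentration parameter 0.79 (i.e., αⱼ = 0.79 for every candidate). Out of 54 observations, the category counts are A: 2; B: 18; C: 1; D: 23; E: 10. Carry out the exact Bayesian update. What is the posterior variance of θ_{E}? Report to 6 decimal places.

The Dirichlet prior is conjugate to the Multinomial likelihood: each posterior αⱼ = prior αⱼ + observed count nⱼ.
Posterior concentration: (2.79, 18.79, 1.79, 23.79, 10.79), total = 57.95.
Var[θ_j] = α_j(Σα−α_j)/((Σα)²(Σα+1)) = 10.79·47.16/(57.95²·58.95) = 0.002570.

0.002570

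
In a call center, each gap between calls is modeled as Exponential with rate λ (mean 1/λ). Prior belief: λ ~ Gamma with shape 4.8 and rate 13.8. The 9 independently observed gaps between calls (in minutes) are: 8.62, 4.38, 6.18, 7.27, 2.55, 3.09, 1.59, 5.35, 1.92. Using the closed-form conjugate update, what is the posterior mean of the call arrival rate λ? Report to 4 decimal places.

With a Gamma(shape α, rate β) prior on the exponential rate λ, the posterior after n observations with total T = Σxᵢ is Gamma(α+n, β+T).
Sum of observations T = 40.95 minutes; n = 9.
Posterior: Gamma(4.8+9, 13.8+40.95) = Gamma(13.8, 54.75).
Posterior mean of λ = α/β = 13.8/54.75 = 0.2521.

0.2521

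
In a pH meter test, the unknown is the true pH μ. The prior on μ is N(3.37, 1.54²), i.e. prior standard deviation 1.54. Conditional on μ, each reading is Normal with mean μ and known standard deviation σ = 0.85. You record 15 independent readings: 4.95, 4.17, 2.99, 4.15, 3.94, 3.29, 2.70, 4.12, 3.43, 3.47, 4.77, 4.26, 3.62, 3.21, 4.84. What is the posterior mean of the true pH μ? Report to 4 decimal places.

For Normal data with known variance σ², a Normal(μ₀, σ₀²) prior on μ is conjugate. Posterior precision = 1/σ₀² + n/σ²; posterior mean is the precision-weighted average of μ₀ and x̄.
Σxᵢ = 4.95 + 4.17 + 2.99 + 4.15 + 3.94 + 3.29 + 2.70 + 4.12 + 3.43 + 3.47 + 4.77 + 4.26 + 3.62 + 3.21 + 4.84 = 57.91, so n·x̄ = 57.91.
σ₀² = 1.54² = 2.3716, σ² = 0.85² = 0.7225; σ² + n·σ₀² = 0.7225 + 15·2.3716 = 36.2965.
Posterior mean = (μ₀/σ₀² + n·x̄/σ²)/(1/σ₀² + n/σ²) = (σ²·μ₀ + σ₀²·n·x̄)/(σ² + n·σ₀²) = (0.7225·3.37 + 2.3716·57.91)/36.2965 = 139.774181/36.2965 = 3.8509.

3.8509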